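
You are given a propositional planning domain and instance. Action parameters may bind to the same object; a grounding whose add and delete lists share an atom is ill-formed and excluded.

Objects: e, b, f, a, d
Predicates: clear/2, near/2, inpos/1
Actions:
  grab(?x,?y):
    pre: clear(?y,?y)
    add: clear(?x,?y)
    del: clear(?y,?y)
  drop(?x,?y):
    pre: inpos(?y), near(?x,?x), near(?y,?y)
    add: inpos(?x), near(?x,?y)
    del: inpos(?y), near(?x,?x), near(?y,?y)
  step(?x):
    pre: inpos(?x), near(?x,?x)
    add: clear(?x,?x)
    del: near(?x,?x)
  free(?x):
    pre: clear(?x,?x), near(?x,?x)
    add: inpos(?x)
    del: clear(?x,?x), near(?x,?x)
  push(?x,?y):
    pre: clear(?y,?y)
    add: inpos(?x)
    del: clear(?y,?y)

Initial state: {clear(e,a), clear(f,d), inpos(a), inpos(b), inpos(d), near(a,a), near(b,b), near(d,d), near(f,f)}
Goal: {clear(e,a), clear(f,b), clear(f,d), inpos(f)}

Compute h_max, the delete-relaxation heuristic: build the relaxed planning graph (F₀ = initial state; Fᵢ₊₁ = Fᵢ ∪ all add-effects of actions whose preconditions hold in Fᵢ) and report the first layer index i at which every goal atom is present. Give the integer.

2

F0 = init (9 atoms)
F1 = F0 ∪ {clear(a,a), clear(b,b), clear(d,d), inpos(f), near(a,b), near(a,d), near(b,a), near(b,d), near(d,a), near(d,b), near(f,a), near(f,b), near(f,d)}  (22 atoms)
F2 = F1 ∪ {clear(a,b), clear(a,d), clear(b,a), clear(b,d), clear(d,a), clear(d,b), clear(e,b), clear(e,d), clear(f,a), clear(f,b), clear(f,f), inpos(e), near(a,f), near(b,f), near(d,f)}  (37 atoms)
goal ⊆ F2  ⇒  h_max = 2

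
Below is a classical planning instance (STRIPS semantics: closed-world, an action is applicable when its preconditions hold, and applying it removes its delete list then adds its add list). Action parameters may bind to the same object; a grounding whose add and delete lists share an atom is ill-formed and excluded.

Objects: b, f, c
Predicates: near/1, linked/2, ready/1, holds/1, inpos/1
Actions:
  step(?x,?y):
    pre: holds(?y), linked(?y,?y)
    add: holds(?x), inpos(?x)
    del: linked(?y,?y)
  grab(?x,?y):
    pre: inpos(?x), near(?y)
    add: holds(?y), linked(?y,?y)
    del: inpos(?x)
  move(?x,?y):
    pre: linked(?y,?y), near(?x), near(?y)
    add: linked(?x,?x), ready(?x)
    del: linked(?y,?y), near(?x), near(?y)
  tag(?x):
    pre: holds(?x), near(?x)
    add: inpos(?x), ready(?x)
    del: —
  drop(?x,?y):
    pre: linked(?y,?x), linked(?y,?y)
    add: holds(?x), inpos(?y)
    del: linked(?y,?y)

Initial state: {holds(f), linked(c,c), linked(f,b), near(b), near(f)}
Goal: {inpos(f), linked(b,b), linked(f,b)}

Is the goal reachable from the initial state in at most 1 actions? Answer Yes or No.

No

1. tag(f)  →  {holds(f), inpos(f), linked(c,c), linked(f,b), near(b), near(f), ready(f)}
2. grab(f,b)  →  {holds(b), holds(f), linked(b,b), linked(c,c), linked(f,b), near(b), near(f), ready(f)}
3. tag(f)  →  {holds(b), holds(f), inpos(f), linked(b,b), linked(c,c), linked(f,b), near(b), near(f), ready(f)}
optimal plan length = 3; 3 > 1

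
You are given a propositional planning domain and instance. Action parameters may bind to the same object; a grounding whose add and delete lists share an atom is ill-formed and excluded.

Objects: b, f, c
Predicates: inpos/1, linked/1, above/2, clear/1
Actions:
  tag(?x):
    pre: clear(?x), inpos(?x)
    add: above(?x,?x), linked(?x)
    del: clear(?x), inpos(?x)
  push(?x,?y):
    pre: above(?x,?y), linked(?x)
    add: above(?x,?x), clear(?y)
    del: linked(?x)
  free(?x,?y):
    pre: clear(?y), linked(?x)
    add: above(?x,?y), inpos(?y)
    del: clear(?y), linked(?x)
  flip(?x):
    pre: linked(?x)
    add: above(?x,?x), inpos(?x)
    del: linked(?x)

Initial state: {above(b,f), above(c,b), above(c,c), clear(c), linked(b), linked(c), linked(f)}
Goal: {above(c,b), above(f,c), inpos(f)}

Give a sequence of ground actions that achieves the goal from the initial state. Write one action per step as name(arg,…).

push(b,f); free(f,c); free(c,f)

1. push(b,f)  →  {above(b,b), above(b,f), above(c,b), above(c,c), clear(c), clear(f), linked(c), linked(f)}
2. free(f,c)  →  {above(b,b), above(b,f), above(c,b), above(c,c), above(f,c), clear(f), inpos(c), linked(c)}
3. free(c,f)  →  {above(b,b), above(b,f), above(c,b), above(c,c), above(c,f), above(f,c), inpos(c), inpos(f)}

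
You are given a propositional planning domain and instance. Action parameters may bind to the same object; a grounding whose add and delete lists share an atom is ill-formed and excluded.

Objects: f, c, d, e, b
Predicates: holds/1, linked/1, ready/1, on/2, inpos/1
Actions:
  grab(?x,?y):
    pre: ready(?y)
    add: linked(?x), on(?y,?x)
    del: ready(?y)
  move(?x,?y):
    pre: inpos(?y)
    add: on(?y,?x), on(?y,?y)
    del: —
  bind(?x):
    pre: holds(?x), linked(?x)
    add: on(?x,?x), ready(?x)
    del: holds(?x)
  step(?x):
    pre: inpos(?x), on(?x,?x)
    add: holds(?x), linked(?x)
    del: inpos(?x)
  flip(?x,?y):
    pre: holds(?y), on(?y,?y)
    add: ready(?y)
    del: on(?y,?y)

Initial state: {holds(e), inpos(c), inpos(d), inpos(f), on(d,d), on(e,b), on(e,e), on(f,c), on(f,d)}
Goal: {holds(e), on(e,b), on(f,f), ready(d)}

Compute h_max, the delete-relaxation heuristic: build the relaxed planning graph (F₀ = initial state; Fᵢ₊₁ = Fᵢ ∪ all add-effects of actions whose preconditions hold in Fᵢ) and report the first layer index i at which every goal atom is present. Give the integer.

F0 = init (9 atoms)
F1 = F0 ∪ {holds(d), linked(d), on(c,b), on(c,c), on(c,d), on(c,e), on(c,f), on(d,b), on(d,c), on(d,e), on(d,f), on(f,b), on(f,e), on(f,f), ready(e)}  (24 atoms)
F2 = F1 ∪ {holds(c), holds(f), linked(b), linked(c), linked(e), linked(f), on(e,c), on(e,d), on(e,f), ready(d)}  (34 atoms)
goal ⊆ F2  ⇒  h_max = 2

2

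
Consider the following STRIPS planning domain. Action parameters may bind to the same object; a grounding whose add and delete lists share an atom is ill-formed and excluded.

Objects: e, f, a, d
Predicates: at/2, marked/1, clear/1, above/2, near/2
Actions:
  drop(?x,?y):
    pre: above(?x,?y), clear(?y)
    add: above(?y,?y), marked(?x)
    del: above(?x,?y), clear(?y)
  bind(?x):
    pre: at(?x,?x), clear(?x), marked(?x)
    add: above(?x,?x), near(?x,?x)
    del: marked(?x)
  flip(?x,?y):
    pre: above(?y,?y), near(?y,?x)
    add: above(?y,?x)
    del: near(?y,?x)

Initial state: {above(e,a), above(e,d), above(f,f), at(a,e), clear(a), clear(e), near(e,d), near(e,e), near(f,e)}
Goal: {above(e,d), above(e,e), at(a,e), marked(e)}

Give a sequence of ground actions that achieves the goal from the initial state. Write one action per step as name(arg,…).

1. drop(e,a)  →  {above(a,a), above(e,d), above(f,f), at(a,e), clear(e), marked(e), near(e,d), near(e,e), near(f,e)}
2. flip(e,f)  →  {above(a,a), above(e,d), above(f,e), above(f,f), at(a,e), clear(e), marked(e), near(e,d), near(e,e)}
3. drop(f,e)  →  {above(a,a), above(e,d), above(e,e), above(f,f), at(a,e), marked(e), marked(f), near(e,d), near(e,e)}

drop(e,a); flip(e,f); drop(f,e)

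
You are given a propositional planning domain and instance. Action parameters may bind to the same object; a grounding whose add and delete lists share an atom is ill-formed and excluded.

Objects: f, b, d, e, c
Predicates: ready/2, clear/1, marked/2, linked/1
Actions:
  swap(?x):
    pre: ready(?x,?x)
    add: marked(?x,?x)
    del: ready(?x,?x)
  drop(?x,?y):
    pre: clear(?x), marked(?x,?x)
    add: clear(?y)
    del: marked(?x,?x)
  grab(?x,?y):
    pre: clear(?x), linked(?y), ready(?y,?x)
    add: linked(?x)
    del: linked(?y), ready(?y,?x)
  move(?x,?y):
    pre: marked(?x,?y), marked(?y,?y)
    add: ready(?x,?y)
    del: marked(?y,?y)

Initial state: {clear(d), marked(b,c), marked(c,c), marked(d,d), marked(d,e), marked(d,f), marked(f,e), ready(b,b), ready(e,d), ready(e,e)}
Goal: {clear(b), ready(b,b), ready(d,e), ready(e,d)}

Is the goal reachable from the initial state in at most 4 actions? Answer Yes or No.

1. swap(e)  →  {clear(d), marked(b,c), marked(c,c), marked(d,d), marked(d,e), marked(d,f), marked(e,e), marked(f,e), ready(b,b), ready(e,d)}
2. drop(d,b)  →  {clear(b), clear(d), marked(b,c), marked(c,c), marked(d,e), marked(d,f), marked(e,e), marked(f,e), ready(b,b), ready(e,d)}
3. move(d,e)  →  {clear(b), clear(d), marked(b,c), marked(c,c), marked(d,e), marked(d,f), marked(f,e), ready(b,b), ready(d,e), ready(e,d)}
optimal plan length = 3; 3 ≤ 4

Yes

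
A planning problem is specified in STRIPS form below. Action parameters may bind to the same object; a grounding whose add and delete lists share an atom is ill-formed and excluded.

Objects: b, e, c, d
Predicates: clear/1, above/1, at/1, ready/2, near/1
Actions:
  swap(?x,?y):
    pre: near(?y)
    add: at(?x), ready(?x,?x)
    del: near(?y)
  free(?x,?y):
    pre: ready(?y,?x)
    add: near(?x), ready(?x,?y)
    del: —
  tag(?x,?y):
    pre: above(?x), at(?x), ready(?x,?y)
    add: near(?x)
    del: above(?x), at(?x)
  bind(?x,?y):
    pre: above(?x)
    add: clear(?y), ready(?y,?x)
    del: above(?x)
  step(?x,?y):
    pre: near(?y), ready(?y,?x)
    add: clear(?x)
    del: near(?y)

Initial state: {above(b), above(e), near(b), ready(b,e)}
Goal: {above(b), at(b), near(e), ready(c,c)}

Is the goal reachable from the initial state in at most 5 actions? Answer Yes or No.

Yes

1. swap(b,b)  →  {above(b), above(e), at(b), ready(b,b), ready(b,e)}
2. free(b,b)  →  {above(b), above(e), at(b), near(b), ready(b,b), ready(b,e)}
3. swap(c,b)  →  {above(b), above(e), at(b), at(c), ready(b,b), ready(b,e), ready(c,c)}
4. free(e,b)  →  {above(b), above(e), at(b), at(c), near(e), ready(b,b), ready(b,e), ready(c,c), ready(e,b)}
optimal plan length = 4; 4 ≤ 5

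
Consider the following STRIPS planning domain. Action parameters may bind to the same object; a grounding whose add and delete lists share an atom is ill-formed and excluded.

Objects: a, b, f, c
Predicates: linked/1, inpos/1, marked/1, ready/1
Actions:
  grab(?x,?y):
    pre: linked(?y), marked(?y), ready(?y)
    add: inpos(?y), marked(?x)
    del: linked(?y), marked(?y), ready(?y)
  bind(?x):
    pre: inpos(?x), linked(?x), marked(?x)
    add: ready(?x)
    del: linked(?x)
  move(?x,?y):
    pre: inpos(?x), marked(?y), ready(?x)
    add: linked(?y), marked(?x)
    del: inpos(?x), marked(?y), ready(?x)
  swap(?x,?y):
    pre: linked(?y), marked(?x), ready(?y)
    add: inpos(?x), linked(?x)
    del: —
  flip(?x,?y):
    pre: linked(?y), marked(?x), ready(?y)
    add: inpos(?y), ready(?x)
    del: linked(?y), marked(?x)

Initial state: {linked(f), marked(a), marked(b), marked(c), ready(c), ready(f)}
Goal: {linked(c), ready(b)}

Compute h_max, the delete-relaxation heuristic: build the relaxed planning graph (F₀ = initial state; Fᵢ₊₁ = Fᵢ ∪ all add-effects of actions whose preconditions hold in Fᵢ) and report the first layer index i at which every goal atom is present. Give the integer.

F0 = init (6 atoms)
F1 = F0 ∪ {inpos(a), inpos(b), inpos(c), inpos(f), linked(a), linked(b), linked(c), ready(a), ready(b)}  (15 atoms)
goal ⊆ F1  ⇒  h_max = 1

1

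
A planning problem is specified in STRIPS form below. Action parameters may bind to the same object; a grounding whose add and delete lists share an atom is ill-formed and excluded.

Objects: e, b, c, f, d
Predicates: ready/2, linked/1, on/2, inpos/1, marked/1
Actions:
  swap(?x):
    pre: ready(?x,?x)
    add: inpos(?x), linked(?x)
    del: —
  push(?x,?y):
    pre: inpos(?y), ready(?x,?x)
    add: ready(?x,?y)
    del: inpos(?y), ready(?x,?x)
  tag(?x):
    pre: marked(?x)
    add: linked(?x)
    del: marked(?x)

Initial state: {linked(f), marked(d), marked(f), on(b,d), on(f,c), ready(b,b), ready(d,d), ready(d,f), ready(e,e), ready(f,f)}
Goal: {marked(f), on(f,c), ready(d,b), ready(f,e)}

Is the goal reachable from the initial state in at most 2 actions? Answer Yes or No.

1. swap(e)  →  {inpos(e), linked(e), linked(f), marked(d), marked(f), on(b,d), on(f,c), ready(b,b), ready(d,d), ready(d,f), ready(e,e), ready(f,f)}
2. swap(b)  →  {inpos(b), inpos(e), linked(b), linked(e), linked(f), marked(d), marked(f), on(b,d), on(f,c), ready(b,b), ready(d,d), ready(d,f), ready(e,e), ready(f,f)}
3. push(f,e)  →  {inpos(b), linked(b), linked(e), linked(f), marked(d), marked(f), on(b,d), on(f,c), ready(b,b), ready(d,d), ready(d,f), ready(e,e), ready(f,e)}
4. push(d,b)  →  {linked(b), linked(e), linked(f), marked(d), marked(f), on(b,d), on(f,c), ready(b,b), ready(d,b), ready(d,f), ready(e,e), ready(f,e)}
optimal plan length = 4; 4 > 2

No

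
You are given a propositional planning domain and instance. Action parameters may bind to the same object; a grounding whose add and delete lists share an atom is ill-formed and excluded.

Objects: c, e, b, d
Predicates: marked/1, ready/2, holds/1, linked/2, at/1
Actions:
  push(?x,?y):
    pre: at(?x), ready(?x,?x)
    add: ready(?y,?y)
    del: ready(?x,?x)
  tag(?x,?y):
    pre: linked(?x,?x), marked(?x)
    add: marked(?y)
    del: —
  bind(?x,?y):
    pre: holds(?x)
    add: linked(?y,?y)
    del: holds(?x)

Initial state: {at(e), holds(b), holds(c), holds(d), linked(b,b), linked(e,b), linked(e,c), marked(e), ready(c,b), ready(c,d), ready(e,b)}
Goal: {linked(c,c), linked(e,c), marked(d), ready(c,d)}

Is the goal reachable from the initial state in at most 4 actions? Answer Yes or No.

Yes

1. bind(c,c)  →  {at(e), holds(b), holds(d), linked(b,b), linked(c,c), linked(e,b), linked(e,c), marked(e), ready(c,b), ready(c,d), ready(e,b)}
2. bind(b,e)  →  {at(e), holds(d), linked(b,b), linked(c,c), linked(e,b), linked(e,c), linked(e,e), marked(e), ready(c,b), ready(c,d), ready(e,b)}
3. tag(e,d)  →  {at(e), holds(d), linked(b,b), linked(c,c), linked(e,b), linked(e,c), linked(e,e), marked(d), marked(e), ready(c,b), ready(c,d), ready(e,b)}
optimal plan length = 3; 3 ≤ 4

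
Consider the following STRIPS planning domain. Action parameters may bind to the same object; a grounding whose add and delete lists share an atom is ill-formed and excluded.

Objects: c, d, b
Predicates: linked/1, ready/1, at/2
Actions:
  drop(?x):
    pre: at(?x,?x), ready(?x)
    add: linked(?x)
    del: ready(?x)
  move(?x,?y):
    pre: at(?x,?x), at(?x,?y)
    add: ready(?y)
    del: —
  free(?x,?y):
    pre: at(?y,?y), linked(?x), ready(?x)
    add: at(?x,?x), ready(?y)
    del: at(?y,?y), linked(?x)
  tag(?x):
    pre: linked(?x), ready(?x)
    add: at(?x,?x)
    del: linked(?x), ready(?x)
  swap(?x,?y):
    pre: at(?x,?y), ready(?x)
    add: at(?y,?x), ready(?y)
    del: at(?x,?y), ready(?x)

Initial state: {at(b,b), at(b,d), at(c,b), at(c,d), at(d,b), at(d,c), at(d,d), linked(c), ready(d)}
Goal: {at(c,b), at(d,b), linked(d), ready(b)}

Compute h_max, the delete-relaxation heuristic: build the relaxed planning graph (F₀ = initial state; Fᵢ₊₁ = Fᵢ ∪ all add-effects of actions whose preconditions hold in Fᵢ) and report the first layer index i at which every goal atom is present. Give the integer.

F0 = init (9 atoms)
F1 = F0 ∪ {linked(d), ready(b), ready(c)}  (12 atoms)
goal ⊆ F1  ⇒  h_max = 1

1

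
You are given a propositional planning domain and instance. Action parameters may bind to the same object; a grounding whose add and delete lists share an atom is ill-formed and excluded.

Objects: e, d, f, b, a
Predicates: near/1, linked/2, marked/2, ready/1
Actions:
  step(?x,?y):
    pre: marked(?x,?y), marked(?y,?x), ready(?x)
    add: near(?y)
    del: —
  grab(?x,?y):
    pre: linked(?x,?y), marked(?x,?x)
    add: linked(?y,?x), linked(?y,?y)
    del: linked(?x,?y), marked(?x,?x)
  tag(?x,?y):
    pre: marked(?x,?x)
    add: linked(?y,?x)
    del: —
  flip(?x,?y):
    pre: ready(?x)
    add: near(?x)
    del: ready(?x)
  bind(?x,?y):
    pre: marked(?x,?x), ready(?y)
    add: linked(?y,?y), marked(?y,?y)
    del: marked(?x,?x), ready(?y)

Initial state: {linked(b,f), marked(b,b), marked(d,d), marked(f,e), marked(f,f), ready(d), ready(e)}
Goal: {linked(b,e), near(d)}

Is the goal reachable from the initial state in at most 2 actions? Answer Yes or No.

No

1. step(d,d)  →  {linked(b,f), marked(b,b), marked(d,d), marked(f,e), marked(f,f), near(d), ready(d), ready(e)}
2. bind(d,e)  →  {linked(b,f), linked(e,e), marked(b,b), marked(e,e), marked(f,e), marked(f,f), near(d), ready(d)}
3. tag(e,b)  →  {linked(b,e), linked(b,f), linked(e,e), marked(b,b), marked(e,e), marked(f,e), marked(f,f), near(d), ready(d)}
optimal plan length = 3; 3 > 2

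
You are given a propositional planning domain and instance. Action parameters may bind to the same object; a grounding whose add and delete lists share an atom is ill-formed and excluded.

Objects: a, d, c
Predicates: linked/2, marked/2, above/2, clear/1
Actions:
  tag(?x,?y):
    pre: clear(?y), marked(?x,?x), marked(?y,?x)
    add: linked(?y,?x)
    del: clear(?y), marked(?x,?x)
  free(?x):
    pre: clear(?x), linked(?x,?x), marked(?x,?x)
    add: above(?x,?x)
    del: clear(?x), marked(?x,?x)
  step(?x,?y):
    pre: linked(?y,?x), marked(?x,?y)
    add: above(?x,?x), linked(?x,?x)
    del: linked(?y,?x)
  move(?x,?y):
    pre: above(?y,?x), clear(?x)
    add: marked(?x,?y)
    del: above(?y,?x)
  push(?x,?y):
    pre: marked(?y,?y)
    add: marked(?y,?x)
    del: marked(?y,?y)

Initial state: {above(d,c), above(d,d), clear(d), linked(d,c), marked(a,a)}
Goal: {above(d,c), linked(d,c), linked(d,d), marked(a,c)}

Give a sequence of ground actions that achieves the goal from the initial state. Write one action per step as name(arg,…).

1. move(d,d)  →  {above(d,c), clear(d), linked(d,c), marked(a,a), marked(d,d)}
2. tag(d,d)  →  {above(d,c), linked(d,c), linked(d,d), marked(a,a)}
3. push(c,a)  →  {above(d,c), linked(d,c), linked(d,d), marked(a,c)}

move(d,d); tag(d,d); push(c,a)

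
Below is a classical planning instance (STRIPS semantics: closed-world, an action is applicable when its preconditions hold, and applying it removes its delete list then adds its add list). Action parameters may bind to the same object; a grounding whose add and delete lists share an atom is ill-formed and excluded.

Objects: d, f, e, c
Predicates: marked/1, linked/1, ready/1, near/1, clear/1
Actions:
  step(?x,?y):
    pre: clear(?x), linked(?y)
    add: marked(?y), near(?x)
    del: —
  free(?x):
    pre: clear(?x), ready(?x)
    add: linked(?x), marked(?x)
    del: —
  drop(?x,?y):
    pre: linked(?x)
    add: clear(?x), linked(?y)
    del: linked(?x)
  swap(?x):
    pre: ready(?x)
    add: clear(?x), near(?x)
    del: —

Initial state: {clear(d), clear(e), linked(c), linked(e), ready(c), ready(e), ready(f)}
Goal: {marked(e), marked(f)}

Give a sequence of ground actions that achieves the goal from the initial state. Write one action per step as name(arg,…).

1. step(d,e)  →  {clear(d), clear(e), linked(c), linked(e), marked(e), near(d), ready(c), ready(e), ready(f)}
2. drop(e,f)  →  {clear(d), clear(e), linked(c), linked(f), marked(e), near(d), ready(c), ready(e), ready(f)}
3. step(d,f)  →  {clear(d), clear(e), linked(c), linked(f), marked(e), marked(f), near(d), ready(c), ready(e), ready(f)}

step(d,e); drop(e,f); step(d,f)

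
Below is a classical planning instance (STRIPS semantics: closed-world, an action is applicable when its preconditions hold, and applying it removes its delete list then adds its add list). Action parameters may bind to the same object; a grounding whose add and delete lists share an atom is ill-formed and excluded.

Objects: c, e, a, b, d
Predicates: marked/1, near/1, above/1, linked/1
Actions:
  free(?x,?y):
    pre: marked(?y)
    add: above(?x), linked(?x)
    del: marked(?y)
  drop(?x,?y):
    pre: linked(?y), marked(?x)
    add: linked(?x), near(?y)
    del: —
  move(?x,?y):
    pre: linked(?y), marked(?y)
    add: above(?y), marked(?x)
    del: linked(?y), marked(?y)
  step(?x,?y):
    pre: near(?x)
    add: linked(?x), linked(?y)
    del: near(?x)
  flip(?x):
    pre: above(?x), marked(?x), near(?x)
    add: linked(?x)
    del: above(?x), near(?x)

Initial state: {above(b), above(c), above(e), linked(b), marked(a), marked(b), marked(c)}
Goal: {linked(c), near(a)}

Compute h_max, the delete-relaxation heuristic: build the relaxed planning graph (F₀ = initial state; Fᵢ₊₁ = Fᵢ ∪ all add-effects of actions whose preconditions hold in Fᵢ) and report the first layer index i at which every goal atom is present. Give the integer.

2

F0 = init (7 atoms)
F1 = F0 ∪ {above(a), above(d), linked(a), linked(c), linked(d), linked(e), marked(d), marked(e), near(b)}  (16 atoms)
F2 = F1 ∪ {near(a), near(c), near(d), near(e)}  (20 atoms)
goal ⊆ F2  ⇒  h_max = 2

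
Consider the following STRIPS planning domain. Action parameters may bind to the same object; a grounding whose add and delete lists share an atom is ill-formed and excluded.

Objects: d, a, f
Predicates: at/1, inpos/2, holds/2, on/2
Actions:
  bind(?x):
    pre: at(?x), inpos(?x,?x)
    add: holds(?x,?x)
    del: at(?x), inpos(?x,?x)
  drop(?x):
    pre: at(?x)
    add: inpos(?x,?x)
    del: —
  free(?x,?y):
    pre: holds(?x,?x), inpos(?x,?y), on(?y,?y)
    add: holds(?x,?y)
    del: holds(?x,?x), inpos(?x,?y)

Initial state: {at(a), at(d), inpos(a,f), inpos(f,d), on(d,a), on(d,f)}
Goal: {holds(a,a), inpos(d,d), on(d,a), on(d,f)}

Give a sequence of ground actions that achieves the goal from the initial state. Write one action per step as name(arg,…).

1. drop(d)  →  {at(a), at(d), inpos(a,f), inpos(d,d), inpos(f,d), on(d,a), on(d,f)}
2. drop(a)  →  {at(a), at(d), inpos(a,a), inpos(a,f), inpos(d,d), inpos(f,d), on(d,a), on(d,f)}
3. bind(a)  →  {at(d), holds(a,a), inpos(a,f), inpos(d,d), inpos(f,d), on(d,a), on(d,f)}

drop(d); drop(a); bind(a)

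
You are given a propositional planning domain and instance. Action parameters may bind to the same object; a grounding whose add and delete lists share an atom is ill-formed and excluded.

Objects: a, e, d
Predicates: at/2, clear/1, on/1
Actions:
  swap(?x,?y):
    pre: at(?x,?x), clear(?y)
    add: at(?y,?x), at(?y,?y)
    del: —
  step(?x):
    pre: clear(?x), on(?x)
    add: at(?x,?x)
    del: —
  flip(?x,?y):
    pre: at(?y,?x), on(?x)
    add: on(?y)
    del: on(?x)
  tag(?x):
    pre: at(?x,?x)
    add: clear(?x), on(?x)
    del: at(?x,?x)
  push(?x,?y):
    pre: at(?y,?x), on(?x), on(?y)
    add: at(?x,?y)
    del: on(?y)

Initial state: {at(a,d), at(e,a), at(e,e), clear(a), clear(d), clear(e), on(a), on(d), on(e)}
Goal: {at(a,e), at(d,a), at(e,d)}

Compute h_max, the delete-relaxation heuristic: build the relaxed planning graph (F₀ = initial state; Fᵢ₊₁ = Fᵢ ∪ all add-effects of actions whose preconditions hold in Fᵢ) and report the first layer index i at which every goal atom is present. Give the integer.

2

F0 = init (9 atoms)
F1 = F0 ∪ {at(a,a), at(a,e), at(d,a), at(d,d), at(d,e)}  (14 atoms)
F2 = F1 ∪ {at(e,d)}  (15 atoms)
goal ⊆ F2  ⇒  h_max = 2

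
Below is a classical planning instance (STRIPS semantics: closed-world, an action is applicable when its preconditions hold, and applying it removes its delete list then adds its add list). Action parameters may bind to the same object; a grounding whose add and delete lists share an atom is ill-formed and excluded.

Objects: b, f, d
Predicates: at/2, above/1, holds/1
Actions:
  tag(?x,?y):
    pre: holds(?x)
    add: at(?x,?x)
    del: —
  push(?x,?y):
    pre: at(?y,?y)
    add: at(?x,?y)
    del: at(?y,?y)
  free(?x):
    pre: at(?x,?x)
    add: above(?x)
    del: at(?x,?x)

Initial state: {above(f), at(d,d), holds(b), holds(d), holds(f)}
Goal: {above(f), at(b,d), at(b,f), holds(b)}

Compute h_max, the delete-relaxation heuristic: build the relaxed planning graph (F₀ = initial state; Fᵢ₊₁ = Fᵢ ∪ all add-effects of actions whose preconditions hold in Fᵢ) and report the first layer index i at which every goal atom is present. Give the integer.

2

F0 = init (5 atoms)
F1 = F0 ∪ {above(d), at(b,b), at(b,d), at(f,d), at(f,f)}  (10 atoms)
F2 = F1 ∪ {above(b), at(b,f), at(d,b), at(d,f), at(f,b)}  (15 atoms)
goal ⊆ F2  ⇒  h_max = 2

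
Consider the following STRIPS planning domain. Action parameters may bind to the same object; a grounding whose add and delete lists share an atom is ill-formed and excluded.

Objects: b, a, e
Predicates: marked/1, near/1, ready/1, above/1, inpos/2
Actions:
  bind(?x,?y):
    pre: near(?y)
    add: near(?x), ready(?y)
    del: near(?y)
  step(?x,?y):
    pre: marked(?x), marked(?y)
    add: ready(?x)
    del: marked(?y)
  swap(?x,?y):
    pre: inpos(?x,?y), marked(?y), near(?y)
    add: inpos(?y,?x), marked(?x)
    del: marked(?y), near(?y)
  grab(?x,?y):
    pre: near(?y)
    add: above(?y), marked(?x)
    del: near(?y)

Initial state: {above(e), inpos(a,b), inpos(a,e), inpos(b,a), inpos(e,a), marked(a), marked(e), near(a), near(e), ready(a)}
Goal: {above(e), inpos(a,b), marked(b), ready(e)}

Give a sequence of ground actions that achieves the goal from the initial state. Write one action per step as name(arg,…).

1. bind(b,e)  →  {above(e), inpos(a,b), inpos(a,e), inpos(b,a), inpos(e,a), marked(a), marked(e), near(a), near(b), ready(a), ready(e)}
2. swap(b,a)  →  {above(e), inpos(a,b), inpos(a,e), inpos(b,a), inpos(e,a), marked(b), marked(e), near(b), ready(a), ready(e)}

bind(b,e); swap(b,a)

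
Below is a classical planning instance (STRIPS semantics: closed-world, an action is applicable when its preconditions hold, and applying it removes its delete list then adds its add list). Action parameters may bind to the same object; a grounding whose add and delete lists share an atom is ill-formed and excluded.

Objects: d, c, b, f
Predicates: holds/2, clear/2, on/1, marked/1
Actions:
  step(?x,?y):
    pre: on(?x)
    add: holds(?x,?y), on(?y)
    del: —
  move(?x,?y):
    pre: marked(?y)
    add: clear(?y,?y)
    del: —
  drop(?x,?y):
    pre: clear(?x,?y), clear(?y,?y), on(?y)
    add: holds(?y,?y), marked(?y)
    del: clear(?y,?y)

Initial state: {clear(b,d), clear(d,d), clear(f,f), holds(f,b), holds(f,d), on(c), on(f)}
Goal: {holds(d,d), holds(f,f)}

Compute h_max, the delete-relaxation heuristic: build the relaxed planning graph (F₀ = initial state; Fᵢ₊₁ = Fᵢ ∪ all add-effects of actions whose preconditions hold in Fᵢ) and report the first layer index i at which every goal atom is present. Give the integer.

2

F0 = init (7 atoms)
F1 = F0 ∪ {holds(c,b), holds(c,c), holds(c,d), holds(c,f), holds(f,c), holds(f,f), marked(f), on(b), on(d)}  (16 atoms)
F2 = F1 ∪ {holds(b,b), holds(b,c), holds(b,d), holds(b,f), holds(d,b), holds(d,c), holds(d,d), holds(d,f), marked(d)}  (25 atoms)
goal ⊆ F2  ⇒  h_max = 2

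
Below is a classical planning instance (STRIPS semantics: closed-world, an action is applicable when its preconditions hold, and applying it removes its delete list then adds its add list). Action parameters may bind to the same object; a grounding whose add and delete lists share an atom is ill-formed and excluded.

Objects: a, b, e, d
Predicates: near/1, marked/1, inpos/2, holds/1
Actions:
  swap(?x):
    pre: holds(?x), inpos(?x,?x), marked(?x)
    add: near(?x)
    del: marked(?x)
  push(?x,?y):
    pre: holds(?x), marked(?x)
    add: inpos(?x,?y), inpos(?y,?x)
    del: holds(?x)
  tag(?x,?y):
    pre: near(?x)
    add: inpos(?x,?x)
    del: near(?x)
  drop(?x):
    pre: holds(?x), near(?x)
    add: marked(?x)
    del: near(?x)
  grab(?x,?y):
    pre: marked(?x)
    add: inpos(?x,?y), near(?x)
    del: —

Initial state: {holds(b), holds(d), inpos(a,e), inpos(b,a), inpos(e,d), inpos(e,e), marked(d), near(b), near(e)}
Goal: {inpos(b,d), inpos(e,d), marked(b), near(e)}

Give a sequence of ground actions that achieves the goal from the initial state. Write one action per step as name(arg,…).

1. push(d,b)  →  {holds(b), inpos(a,e), inpos(b,a), inpos(b,d), inpos(d,b), inpos(e,d), inpos(e,e), marked(d), near(b), near(e)}
2. drop(b)  →  {holds(b), inpos(a,e), inpos(b,a), inpos(b,d), inpos(d,b), inpos(e,d), inpos(e,e), marked(b), marked(d), near(e)}

push(d,b); drop(b)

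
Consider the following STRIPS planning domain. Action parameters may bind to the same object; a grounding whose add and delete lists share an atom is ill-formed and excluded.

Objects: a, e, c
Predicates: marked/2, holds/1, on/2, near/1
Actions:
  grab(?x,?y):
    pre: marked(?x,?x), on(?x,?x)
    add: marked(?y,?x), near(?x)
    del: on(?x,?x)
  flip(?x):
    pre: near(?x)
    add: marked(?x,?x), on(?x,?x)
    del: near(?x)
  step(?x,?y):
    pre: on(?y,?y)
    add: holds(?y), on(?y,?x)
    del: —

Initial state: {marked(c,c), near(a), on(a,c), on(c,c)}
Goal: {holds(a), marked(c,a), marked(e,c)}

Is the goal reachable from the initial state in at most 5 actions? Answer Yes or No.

1. grab(c,e)  →  {marked(c,c), marked(e,c), near(a), near(c), on(a,c)}
2. flip(a)  →  {marked(a,a), marked(c,c), marked(e,c), near(c), on(a,a), on(a,c)}
3. step(a,a)  →  {holds(a), marked(a,a), marked(c,c), marked(e,c), near(c), on(a,a), on(a,c)}
4. grab(a,c)  →  {holds(a), marked(a,a), marked(c,a), marked(c,c), marked(e,c), near(a), near(c), on(a,c)}
optimal plan length = 4; 4 ≤ 5

Yes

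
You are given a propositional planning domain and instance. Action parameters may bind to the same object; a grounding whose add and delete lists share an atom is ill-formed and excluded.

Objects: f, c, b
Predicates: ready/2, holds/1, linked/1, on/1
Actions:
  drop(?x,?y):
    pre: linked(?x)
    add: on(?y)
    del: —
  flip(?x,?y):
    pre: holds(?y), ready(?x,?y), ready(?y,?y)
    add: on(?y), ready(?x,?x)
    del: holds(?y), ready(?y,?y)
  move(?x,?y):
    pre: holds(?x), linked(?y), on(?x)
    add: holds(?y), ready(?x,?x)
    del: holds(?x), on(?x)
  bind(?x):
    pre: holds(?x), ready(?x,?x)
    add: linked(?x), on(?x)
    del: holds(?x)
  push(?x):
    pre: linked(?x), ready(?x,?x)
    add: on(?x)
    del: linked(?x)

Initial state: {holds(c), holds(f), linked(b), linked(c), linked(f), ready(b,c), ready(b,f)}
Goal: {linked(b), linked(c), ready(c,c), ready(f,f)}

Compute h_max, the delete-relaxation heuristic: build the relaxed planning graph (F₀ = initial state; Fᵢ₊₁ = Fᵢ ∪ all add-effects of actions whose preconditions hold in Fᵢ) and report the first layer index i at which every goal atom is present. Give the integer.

F0 = init (7 atoms)
F1 = F0 ∪ {on(b), on(c), on(f)}  (10 atoms)
F2 = F1 ∪ {holds(b), ready(c,c), ready(f,f)}  (13 atoms)
goal ⊆ F2  ⇒  h_max = 2

2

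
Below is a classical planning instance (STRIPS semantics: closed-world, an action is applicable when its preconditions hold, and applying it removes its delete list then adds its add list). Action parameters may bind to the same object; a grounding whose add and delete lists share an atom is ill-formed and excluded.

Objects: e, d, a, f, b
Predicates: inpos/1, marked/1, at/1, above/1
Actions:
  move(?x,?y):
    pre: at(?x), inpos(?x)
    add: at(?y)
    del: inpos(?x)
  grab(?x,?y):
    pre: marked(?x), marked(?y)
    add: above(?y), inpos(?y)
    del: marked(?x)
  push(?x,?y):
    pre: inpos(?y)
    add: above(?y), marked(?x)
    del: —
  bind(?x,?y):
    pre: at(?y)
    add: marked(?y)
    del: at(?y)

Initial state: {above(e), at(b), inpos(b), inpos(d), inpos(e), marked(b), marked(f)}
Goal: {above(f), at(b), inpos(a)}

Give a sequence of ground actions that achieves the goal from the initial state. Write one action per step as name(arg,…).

1. grab(f,f)  →  {above(e), above(f), at(b), inpos(b), inpos(d), inpos(e), inpos(f), marked(b)}
2. push(a,e)  →  {above(e), above(f), at(b), inpos(b), inpos(d), inpos(e), inpos(f), marked(a), marked(b)}
3. grab(a,a)  →  {above(a), above(e), above(f), at(b), inpos(a), inpos(b), inpos(d), inpos(e), inpos(f), marked(b)}

grab(f,f); push(a,e); grab(a,a)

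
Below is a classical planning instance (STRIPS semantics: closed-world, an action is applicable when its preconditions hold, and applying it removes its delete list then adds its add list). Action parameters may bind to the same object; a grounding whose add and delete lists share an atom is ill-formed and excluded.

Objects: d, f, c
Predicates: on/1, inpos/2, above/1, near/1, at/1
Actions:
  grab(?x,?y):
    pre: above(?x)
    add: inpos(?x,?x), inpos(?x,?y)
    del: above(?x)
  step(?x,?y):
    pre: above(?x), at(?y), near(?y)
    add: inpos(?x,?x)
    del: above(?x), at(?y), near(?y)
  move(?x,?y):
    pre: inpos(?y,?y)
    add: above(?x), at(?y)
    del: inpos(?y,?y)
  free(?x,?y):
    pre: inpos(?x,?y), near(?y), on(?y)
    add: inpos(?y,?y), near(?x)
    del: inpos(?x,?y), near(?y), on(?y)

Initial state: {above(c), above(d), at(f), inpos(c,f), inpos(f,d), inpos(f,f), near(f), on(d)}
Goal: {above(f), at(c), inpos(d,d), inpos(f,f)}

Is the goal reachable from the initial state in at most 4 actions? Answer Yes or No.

Yes

1. grab(d,d)  →  {above(c), at(f), inpos(c,f), inpos(d,d), inpos(f,d), inpos(f,f), near(f), on(d)}
2. grab(c,d)  →  {at(f), inpos(c,c), inpos(c,d), inpos(c,f), inpos(d,d), inpos(f,d), inpos(f,f), near(f), on(d)}
3. move(f,c)  →  {above(f), at(c), at(f), inpos(c,d), inpos(c,f), inpos(d,d), inpos(f,d), inpos(f,f), near(f), on(d)}
optimal plan length = 3; 3 ≤ 4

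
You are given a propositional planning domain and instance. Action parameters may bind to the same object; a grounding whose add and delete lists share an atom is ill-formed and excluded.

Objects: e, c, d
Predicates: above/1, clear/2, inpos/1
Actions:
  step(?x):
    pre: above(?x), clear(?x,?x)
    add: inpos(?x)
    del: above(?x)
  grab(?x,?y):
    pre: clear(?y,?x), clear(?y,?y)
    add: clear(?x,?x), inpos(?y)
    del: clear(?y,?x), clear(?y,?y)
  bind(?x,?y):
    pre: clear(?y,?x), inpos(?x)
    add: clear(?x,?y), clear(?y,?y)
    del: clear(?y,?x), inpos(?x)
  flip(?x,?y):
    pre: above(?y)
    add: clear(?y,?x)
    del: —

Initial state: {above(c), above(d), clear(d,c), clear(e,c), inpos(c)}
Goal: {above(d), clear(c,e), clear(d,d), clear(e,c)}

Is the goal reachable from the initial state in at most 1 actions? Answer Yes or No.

No

1. bind(c,d)  →  {above(c), above(d), clear(c,d), clear(d,d), clear(e,c)}
2. flip(e,c)  →  {above(c), above(d), clear(c,d), clear(c,e), clear(d,d), clear(e,c)}
optimal plan length = 2; 2 > 1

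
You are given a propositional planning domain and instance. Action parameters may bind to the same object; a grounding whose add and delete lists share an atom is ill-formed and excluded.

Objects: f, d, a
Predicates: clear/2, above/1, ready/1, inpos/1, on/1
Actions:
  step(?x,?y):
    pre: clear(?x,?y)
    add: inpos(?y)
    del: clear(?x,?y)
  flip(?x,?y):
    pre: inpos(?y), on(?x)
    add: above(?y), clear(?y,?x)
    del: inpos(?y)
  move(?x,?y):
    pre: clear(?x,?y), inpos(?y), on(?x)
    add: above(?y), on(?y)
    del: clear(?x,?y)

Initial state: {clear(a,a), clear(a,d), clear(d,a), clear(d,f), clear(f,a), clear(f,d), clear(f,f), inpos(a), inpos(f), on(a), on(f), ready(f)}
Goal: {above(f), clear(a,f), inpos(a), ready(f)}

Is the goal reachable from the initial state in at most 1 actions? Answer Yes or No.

1. flip(f,f)  →  {above(f), clear(a,a), clear(a,d), clear(d,a), clear(d,f), clear(f,a), clear(f,d), clear(f,f), inpos(a), on(a), on(f), ready(f)}
2. flip(f,a)  →  {above(a), above(f), clear(a,a), clear(a,d), clear(a,f), clear(d,a), clear(d,f), clear(f,a), clear(f,d), clear(f,f), on(a), on(f), ready(f)}
3. step(f,a)  →  {above(a), above(f), clear(a,a), clear(a,d), clear(a,f), clear(d,a), clear(d,f), clear(f,d), clear(f,f), inpos(a), on(a), on(f), ready(f)}
optimal plan length = 3; 3 > 1

No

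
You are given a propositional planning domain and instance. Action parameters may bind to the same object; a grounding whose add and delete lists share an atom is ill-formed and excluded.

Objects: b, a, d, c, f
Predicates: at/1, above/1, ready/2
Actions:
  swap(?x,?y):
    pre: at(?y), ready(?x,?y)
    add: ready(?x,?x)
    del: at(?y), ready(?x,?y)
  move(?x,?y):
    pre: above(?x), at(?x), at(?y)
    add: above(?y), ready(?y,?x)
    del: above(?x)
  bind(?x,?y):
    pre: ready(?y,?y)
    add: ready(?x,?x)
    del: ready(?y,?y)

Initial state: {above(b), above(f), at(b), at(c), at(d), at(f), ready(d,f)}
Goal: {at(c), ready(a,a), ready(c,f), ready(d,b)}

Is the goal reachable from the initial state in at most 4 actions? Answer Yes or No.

Yes

1. move(b,d)  →  {above(d), above(f), at(b), at(c), at(d), at(f), ready(d,b), ready(d,f)}
2. move(f,c)  →  {above(c), above(d), at(b), at(c), at(d), at(f), ready(c,f), ready(d,b), ready(d,f)}
3. swap(d,f)  →  {above(c), above(d), at(b), at(c), at(d), ready(c,f), ready(d,b), ready(d,d)}
4. bind(a,d)  →  {above(c), above(d), at(b), at(c), at(d), ready(a,a), ready(c,f), ready(d,b)}
optimal plan length = 4; 4 ≤ 4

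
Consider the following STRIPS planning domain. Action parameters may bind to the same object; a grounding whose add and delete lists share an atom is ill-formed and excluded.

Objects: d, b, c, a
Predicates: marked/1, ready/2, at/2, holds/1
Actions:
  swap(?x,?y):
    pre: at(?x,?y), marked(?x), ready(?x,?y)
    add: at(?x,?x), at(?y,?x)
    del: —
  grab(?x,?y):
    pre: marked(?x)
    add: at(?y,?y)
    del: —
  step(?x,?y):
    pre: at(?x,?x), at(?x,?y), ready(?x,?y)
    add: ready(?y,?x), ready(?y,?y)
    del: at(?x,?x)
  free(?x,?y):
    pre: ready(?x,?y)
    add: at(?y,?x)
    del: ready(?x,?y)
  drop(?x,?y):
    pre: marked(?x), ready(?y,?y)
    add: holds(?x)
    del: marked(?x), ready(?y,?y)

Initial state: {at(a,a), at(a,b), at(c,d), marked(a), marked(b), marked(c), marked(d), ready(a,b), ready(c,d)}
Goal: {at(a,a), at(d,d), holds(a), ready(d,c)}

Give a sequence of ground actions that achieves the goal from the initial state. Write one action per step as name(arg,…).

swap(c,d); grab(d,d); step(c,d); drop(a,d)

1. swap(c,d)  →  {at(a,a), at(a,b), at(c,c), at(c,d), at(d,c), marked(a), marked(b), marked(c), marked(d), ready(a,b), ready(c,d)}
2. grab(d,d)  →  {at(a,a), at(a,b), at(c,c), at(c,d), at(d,c), at(d,d), marked(a), marked(b), marked(c), marked(d), ready(a,b), ready(c,d)}
3. step(c,d)  →  {at(a,a), at(a,b), at(c,d), at(d,c), at(d,d), marked(a), marked(b), marked(c), marked(d), ready(a,b), ready(c,d), ready(d,c), ready(d,d)}
4. drop(a,d)  →  {at(a,a), at(a,b), at(c,d), at(d,c), at(d,d), holds(a), marked(b), marked(c), marked(d), ready(a,b), ready(c,d), ready(d,c)}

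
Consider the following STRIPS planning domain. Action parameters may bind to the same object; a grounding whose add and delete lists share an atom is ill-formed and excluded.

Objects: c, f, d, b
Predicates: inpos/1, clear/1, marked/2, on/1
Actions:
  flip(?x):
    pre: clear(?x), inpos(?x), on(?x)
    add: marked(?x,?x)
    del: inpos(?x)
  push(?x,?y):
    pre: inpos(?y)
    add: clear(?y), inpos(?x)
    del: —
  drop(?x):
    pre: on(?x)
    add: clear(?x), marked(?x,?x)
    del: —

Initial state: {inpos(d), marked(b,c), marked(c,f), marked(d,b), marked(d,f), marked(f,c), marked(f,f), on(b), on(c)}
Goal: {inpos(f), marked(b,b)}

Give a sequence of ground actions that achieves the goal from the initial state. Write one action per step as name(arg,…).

push(f,d); drop(b)

1. push(f,d)  →  {clear(d), inpos(d), inpos(f), marked(b,c), marked(c,f), marked(d,b), marked(d,f), marked(f,c), marked(f,f), on(b), on(c)}
2. drop(b)  →  {clear(b), clear(d), inpos(d), inpos(f), marked(b,b), marked(b,c), marked(c,f), marked(d,b), marked(d,f), marked(f,c), marked(f,f), on(b), on(c)}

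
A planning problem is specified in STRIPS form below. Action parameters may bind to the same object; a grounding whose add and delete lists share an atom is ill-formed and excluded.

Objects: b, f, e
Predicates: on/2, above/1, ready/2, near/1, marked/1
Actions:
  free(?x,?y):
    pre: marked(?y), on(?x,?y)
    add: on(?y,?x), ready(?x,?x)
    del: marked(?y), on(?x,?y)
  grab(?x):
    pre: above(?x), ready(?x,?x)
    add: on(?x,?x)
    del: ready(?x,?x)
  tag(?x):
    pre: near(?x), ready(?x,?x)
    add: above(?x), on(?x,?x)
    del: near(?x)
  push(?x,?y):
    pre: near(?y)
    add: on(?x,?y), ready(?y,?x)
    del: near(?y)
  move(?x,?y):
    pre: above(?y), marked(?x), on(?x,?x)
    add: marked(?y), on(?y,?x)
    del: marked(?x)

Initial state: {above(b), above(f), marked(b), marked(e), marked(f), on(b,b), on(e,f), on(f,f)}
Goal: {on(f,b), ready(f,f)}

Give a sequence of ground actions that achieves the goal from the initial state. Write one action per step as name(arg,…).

1. free(e,f)  →  {above(b), above(f), marked(b), marked(e), on(b,b), on(f,e), on(f,f), ready(e,e)}
2. free(f,e)  →  {above(b), above(f), marked(b), on(b,b), on(e,f), on(f,f), ready(e,e), ready(f,f)}
3. move(b,f)  →  {above(b), above(f), marked(f), on(b,b), on(e,f), on(f,b), on(f,f), ready(e,e), ready(f,f)}

free(e,f); free(f,e); move(b,f)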